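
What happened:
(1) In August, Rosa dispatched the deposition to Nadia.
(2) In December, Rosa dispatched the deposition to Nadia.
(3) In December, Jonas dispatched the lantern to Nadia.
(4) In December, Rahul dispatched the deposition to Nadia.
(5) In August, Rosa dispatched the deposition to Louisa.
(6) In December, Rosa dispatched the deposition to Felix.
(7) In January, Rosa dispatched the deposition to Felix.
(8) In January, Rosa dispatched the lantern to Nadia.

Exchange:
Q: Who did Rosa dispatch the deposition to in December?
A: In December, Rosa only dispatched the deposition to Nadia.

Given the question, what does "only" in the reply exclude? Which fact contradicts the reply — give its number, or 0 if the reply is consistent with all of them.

6

The question "Who did ... to ...?" targets the recipient, so in the reply the focus falls on "Nadia".
"Only" then excludes alternative recipients while the background — Rosa as agent and the deposition as thing and in December as setting — is held fixed.
Fact (6) keeps Rosa as agent and the deposition as thing and in December as setting but has recipient = Felix; that refutes the reply.
(Fact (1) would refute a reading with focus on the setting — but that is not what the question asks.)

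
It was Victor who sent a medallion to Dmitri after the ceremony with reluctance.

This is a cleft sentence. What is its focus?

Victor

In an it-cleft "It was X that/who ...", the clefted constituent X is the focus; the that/who-clause expresses the presupposed open proposition.
Here the focus is "Victor". The backgrounded (presupposed) material includes "a medallion", "to Dmitri", "with reluctance" and "after the ceremony".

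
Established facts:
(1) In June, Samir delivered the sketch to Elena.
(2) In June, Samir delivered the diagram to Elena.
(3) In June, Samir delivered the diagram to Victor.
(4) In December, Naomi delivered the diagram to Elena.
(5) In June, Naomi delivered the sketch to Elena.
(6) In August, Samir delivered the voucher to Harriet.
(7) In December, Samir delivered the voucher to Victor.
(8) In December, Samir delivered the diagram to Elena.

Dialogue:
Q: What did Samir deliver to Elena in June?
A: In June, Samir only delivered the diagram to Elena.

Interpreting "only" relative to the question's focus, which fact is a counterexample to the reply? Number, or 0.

1

Answering "What did ...?" puts focus on the thing — here, "the diagram".
So "only" ranges over things; the rest (Samir as agent and Elena as recipient and in June as setting) is presupposed.
Fact (1) shares the background with a different thing (the sketch) — counterexample.
(Fact (8) would refute a reading with focus on the setting — but that is not what the question asks.)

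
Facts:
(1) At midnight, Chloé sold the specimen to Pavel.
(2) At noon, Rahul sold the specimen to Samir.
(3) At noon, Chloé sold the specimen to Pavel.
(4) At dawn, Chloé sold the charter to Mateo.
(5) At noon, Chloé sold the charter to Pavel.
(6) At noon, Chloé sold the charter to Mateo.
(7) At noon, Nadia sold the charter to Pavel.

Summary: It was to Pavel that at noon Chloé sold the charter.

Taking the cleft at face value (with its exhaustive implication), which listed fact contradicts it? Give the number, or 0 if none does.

The cleft puts "Pavel" in focus and presupposes the open proposition with agent = Chloé, thing = the charter, setting = at noon.
The exhaustive reading says no other recipient fits that background.
But fact (6) also has agent = Chloé, thing = the charter, setting = at noon, with recipient = Mateo — so the exhaustive reading fails.

6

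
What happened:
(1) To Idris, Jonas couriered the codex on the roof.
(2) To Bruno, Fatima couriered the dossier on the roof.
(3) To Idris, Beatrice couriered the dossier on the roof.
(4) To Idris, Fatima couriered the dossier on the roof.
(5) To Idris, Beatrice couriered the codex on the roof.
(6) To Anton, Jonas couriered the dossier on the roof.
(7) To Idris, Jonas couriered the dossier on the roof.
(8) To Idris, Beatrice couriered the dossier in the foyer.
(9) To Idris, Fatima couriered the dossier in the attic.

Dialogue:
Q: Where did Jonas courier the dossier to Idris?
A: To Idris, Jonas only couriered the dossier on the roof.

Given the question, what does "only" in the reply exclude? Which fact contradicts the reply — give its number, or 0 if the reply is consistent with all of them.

0

The question "Where did ...?" targets the setting, so in the reply the focus falls on "on the roof".
So "only" ranges over settings; the rest (agent = Jonas, thing = the dossier, recipient = Idris) is presupposed.
No fact keeps agent = Jonas, thing = the dossier, recipient = Idris while changing the setting; every other fact differs on something backgrounded. The reply stands.
(Fact (1) would refute a reading with focus on the thing — but that is not what the question asks.)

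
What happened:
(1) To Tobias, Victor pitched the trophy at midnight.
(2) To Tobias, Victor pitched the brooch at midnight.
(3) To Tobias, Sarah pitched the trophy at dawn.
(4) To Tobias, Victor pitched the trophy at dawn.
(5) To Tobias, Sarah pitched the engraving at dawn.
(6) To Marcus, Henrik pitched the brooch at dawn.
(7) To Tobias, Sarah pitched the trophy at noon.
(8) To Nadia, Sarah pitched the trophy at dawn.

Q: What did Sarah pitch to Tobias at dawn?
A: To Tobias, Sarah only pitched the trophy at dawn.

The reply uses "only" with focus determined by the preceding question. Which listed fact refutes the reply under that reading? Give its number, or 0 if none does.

5

Answering "What did ...?" puts focus on the thing — here, "the trophy".
So "only" ranges over things; the rest (same agent, recipient, setting (Sarah / Tobias / at dawn)) is presupposed.
Fact (5) keeps same agent, recipient, setting (Sarah / Tobias / at dawn) but has thing = the engraving; that refutes the reply.
(Fact (8) would refute a reading with focus on the recipient — but that is not what the question asks.)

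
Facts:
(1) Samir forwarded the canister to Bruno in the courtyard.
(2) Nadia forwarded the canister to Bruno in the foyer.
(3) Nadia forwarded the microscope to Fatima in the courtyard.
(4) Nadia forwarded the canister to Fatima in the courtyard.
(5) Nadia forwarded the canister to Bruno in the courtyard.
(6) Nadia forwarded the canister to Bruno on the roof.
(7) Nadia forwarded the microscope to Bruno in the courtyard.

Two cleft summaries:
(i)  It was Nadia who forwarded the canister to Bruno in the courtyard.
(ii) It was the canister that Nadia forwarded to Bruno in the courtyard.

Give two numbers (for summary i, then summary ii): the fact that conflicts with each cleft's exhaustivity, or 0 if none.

1, 7

Summary (i) focuses "Nadia" (the agent); background same thing, recipient, setting (the canister / Bruno / in the courtyard). Fact (1) matches that background with agent = Samir — refutes (i).
Summary (ii) focuses "the canister" (the thing); background same agent, recipient, setting (Nadia / Bruno / in the courtyard). Fact (7) matches that background with thing = the microscope — refutes (ii).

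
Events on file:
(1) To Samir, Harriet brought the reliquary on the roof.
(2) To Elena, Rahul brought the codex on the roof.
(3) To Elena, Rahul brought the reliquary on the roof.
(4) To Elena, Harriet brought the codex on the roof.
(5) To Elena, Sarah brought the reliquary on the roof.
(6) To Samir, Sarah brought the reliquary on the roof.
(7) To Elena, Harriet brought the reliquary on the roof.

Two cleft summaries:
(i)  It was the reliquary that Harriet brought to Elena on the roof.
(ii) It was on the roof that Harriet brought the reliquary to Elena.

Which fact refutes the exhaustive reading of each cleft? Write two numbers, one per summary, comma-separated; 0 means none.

Summary (i) focuses "the reliquary" (the thing); background same agent, recipient, setting (Harriet / Elena / on the roof). Fact (4) matches that background with thing = the codex — refutes (i).
Summary (ii) focuses "on the roof" (the setting); background same agent, thing, recipient (Harriet / the reliquary / Elena). No fact matches that background with a different setting, so 0.

4, 0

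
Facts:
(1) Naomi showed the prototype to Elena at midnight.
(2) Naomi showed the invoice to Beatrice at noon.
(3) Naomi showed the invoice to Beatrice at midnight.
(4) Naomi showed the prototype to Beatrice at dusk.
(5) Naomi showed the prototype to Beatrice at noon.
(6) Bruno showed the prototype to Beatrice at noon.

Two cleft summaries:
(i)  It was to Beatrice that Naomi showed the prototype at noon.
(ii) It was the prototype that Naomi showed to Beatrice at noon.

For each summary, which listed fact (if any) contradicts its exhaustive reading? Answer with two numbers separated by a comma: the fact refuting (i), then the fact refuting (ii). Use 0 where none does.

0, 2

(i): focus "Beatrice". No fact shares same agent, thing, setting (Naomi / the prototype / at noon) with a different recipient. 0.
(ii): focus "the prototype". Looking for same agent, recipient, setting (Naomi / Beatrice / at noon) with some other thing — fact (2) has the invoice there. Refuted.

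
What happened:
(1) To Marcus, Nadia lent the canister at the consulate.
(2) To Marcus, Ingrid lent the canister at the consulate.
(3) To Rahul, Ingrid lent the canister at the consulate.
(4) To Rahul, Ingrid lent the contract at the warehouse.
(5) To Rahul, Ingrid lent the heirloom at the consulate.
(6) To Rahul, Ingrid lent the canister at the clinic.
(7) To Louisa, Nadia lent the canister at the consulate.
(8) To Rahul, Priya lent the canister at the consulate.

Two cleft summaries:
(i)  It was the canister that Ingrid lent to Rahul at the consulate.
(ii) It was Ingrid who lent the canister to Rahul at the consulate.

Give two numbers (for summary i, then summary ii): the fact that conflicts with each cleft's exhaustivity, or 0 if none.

Summary (i) focuses "the canister" (the thing); background Ingrid as agent and Rahul as recipient and at the consulate as setting. Fact (5) matches that background with thing = the heirloom — refutes (i).
Summary (ii) focuses "Ingrid" (the agent); background the canister as thing and Rahul as recipient and at the consulate as setting. Fact (8) matches that background with agent = Priya — refutes (ii).

5, 8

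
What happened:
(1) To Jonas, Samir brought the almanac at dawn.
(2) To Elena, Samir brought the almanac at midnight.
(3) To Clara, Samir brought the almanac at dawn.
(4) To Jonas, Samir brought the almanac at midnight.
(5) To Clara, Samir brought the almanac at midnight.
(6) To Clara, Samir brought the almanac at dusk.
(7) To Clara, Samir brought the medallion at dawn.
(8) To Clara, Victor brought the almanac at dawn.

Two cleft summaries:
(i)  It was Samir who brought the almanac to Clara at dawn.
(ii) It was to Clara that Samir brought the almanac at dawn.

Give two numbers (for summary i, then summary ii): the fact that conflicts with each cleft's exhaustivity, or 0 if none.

8, 1

Summary (i) focuses "Samir" (the agent); background the almanac as thing and Clara as recipient and at dawn as setting. Fact (8) matches that background with agent = Victor — refutes (i).
Summary (ii) focuses "Clara" (the recipient); background Samir as agent and the almanac as thing and at dawn as setting. Fact (1) matches that background with recipient = Jonas — refutes (ii).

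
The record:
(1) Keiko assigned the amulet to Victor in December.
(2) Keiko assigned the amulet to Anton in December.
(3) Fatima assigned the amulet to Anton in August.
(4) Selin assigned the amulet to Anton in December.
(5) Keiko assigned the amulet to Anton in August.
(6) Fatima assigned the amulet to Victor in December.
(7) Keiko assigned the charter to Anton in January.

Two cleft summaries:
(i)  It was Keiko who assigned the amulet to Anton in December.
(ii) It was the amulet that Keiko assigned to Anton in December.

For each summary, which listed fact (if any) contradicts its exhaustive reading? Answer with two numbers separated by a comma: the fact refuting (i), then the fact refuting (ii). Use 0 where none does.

Summary (i) focuses "Keiko" (the agent); background the amulet as thing and Anton as recipient and in December as setting. Fact (4) matches that background with agent = Selin — refutes (i).
Summary (ii) focuses "the amulet" (the thing); background Keiko as agent and Anton as recipient and in December as setting. No fact matches that background with a different thing, so 0.

4, 0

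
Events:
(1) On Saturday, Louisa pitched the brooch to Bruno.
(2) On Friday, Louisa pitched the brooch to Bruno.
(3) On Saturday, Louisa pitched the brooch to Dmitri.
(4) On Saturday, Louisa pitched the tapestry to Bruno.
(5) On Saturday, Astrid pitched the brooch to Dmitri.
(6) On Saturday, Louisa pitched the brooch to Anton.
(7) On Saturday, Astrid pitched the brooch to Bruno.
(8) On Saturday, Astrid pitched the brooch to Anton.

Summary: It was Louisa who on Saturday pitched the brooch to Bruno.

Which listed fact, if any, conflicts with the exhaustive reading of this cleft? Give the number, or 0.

The cleft puts "Louisa" in focus and presupposes the open proposition with thing = the brooch, recipient = Bruno, setting = on Saturday.
The exhaustive reading says no other agent fits that background.
But fact (7) also has thing = the brooch, recipient = Bruno, setting = on Saturday, with agent = Astrid — so the exhaustive reading fails.

7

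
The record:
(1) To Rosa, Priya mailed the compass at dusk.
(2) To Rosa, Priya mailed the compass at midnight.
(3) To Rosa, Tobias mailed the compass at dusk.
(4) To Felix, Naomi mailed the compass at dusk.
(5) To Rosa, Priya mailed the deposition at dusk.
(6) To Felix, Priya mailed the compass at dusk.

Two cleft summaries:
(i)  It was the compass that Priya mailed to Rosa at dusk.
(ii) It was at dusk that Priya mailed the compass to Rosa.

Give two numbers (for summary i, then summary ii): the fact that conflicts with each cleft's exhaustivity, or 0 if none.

Summary (i) focuses "the compass" (the thing); background Priya as agent and Rosa as recipient and at dusk as setting. Fact (5) matches that background with thing = the deposition — refutes (i).
Summary (ii) focuses "at dusk" (the setting); background Priya as agent and the compass as thing and Rosa as recipient. Fact (2) matches that background with setting = at midnight — refutes (ii).

5, 2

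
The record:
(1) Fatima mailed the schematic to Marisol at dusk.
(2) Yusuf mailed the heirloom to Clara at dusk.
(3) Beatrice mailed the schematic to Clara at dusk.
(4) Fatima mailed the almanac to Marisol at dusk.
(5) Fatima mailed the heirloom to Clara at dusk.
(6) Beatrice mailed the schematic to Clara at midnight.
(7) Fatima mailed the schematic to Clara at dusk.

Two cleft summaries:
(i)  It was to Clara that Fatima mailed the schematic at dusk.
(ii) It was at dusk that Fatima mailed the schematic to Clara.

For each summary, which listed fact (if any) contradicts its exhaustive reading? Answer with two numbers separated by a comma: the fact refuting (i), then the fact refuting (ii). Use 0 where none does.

1, 0

Summary (i) focuses "Clara" (the recipient); background Fatima as agent and the schematic as thing and at dusk as setting. Fact (1) matches that background with recipient = Marisol — refutes (i).
Summary (ii) focuses "at dusk" (the setting); background Fatima as agent and the schematic as thing and Clara as recipient. No fact matches that background with a different setting, so 0.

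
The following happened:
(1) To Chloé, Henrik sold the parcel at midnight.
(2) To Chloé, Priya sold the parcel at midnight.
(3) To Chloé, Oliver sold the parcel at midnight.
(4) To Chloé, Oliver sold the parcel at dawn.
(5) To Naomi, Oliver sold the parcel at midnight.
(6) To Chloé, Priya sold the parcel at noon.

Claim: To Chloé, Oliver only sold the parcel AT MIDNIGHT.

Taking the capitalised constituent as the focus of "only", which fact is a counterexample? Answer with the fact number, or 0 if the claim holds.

4

The capitals mark "at midnight" as focus. So "only" rules out other settings, with the rest (same agent, thing, recipient (Oliver / the parcel / Chloé)) as background.
Fact (4) matches on same agent, thing, recipient (Oliver / the parcel / Chloé), but has setting = at dawn instead. That refutes the claim.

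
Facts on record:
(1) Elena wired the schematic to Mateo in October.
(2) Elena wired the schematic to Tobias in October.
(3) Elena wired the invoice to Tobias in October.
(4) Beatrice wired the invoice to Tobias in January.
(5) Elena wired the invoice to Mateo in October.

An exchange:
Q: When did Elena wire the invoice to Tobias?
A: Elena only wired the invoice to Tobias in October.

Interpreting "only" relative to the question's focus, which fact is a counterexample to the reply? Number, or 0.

Answering "When did ...?" puts focus on the setting — here, "in October".
So "only" ranges over settings; the rest (Elena as agent and the invoice as thing and Tobias as recipient) is presupposed.
No fact keeps Elena as agent and the invoice as thing and Tobias as recipient while changing the setting; every other fact differs on something backgrounded. The reply stands.
(Fact (5) would refute a reading with focus on the recipient — but that is not what the question asks.)

0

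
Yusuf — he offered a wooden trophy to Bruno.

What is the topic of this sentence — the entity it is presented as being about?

Yusuf

The construction explicitly marks "Yusuf" as what the sentence is about — the topic.
The remainder of the clause is the comment (what is said about the topic).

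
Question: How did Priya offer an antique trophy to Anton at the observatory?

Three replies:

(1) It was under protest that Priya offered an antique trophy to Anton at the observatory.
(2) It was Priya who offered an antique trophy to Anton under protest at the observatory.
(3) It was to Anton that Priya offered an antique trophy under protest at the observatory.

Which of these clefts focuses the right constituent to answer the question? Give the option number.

1

The question word "how" targets the manner.
Option (1) clefts "under protest" — that matches what the question asks about.
Option (2) clefts "Priya" — the subject (agent), not what was asked.
Option (3) clefts "to Anton" — the recipient, not what was asked.
So the congruent reply is (1).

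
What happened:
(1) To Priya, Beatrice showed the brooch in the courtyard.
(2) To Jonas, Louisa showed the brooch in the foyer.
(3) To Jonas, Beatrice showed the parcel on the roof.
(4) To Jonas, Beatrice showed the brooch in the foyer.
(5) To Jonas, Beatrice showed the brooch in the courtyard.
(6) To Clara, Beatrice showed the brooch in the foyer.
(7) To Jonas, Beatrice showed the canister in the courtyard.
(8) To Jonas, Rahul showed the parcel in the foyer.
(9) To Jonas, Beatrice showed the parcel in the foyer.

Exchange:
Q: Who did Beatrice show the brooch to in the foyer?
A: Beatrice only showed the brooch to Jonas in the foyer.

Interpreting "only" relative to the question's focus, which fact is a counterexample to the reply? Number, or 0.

Answering "Who did ... to ...?" puts focus on the recipient — here, "Jonas".
So "only" ranges over recipients; the rest (same agent, thing, setting (Beatrice / the brooch / in the foyer)) is presupposed.
Fact (6) keeps same agent, thing, setting (Beatrice / the brooch / in the foyer) but has recipient = Clara; that refutes the reply.
(Fact (5) would refute a reading with focus on the setting — but that is not what the question asks.)

6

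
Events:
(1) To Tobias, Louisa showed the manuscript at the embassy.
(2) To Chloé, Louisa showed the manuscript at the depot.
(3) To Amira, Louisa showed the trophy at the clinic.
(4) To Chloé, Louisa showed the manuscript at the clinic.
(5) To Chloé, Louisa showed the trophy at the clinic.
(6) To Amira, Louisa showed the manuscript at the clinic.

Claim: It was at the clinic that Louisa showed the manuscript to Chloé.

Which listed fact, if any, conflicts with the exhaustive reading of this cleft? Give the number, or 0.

Focus of the cleft: "at the clinic" (the setting). Presupposed background: same agent, thing, recipient (Louisa / the manuscript / Chloé).
The exhaustive reading says no other setting fits that background.
But fact (2) also has same agent, thing, recipient (Louisa / the manuscript / Chloé), with setting = at the depot — so the exhaustive reading fails.

2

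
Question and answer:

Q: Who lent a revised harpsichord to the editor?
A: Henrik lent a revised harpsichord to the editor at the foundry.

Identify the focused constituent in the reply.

Henrik

The wh-word "who" asks about the subject (agent).
In the answer, "a revised harpsichord" and "to the editor" are given — repeated from the question.
"at the foundry" is also new, but it specifies the location, which is not what the question asks about — so it is not the focus.
The constituent filling the subject (agent) gap is "Henrik"; that is the focus.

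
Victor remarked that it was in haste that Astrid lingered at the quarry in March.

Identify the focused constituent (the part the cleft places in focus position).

In an it-cleft "It was X that/who ...", the clefted constituent X is the focus; the that/who-clause expresses the presupposed open proposition.
Here the focus is "in haste". The backgrounded (presupposed) material includes "Astrid", "at the quarry" and "in March".

in haste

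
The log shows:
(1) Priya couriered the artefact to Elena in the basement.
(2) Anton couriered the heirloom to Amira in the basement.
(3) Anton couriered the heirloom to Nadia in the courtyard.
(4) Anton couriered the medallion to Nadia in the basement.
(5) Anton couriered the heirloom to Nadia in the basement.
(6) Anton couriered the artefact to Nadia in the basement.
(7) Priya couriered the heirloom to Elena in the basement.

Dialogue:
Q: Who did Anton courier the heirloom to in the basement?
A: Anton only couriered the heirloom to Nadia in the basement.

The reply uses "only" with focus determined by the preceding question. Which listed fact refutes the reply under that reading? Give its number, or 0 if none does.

Answering "Who did ... to ...?" puts focus on the recipient — here, "Nadia".
So "only" ranges over recipients; the rest (same agent, thing, setting (Anton / the heirloom / in the basement)) is presupposed.
Fact (2) keeps same agent, thing, setting (Anton / the heirloom / in the basement) but has recipient = Amira; that refutes the reply.
(Fact (4) would refute a reading with focus on the thing — but that is not what the question asks.)

2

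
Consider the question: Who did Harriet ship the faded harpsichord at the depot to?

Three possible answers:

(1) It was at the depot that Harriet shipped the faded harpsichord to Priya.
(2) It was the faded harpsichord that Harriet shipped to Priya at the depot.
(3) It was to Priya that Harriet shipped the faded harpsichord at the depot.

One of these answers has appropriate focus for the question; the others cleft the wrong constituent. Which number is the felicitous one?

3

The question word "who" targets the recipient.
Option (1) clefts "at the depot" — the location, not what was asked.
Option (2) clefts "the faded harpsichord" — the direct object, not what was asked.
Option (3) clefts "to Priya" — that matches what the question asks about.
So the congruent reply is (3).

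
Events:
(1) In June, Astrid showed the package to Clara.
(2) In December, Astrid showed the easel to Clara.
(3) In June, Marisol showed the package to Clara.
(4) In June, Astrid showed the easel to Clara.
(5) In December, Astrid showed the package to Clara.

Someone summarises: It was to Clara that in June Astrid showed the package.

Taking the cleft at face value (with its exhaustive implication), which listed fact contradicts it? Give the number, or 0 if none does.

0

The cleft puts "Clara" in focus and presupposes the open proposition with same agent, thing, setting (Astrid / the package / in June).
Exhaustivity: Clara is the only recipient satisfying that background.
Every other fact differs from the presupposition on some backgrounded slot, so none challenges the exhaustivity.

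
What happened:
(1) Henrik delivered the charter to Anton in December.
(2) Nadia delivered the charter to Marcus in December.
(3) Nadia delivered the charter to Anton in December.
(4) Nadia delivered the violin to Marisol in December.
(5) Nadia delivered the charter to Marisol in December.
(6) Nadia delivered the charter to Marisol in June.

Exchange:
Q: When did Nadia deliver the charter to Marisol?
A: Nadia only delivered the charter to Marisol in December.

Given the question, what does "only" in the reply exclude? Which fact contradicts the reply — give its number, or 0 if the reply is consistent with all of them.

6

Answering "When did ...?" puts focus on the setting — here, "in December".
"Only" then excludes alternative settings while the background — same agent, thing, recipient (Nadia / the charter / Marisol) — is held fixed.
Fact (6) shares the background with a different setting (in June) — counterexample.
(Fact (2) would refute a reading with focus on the recipient — but that is not what the question asks.)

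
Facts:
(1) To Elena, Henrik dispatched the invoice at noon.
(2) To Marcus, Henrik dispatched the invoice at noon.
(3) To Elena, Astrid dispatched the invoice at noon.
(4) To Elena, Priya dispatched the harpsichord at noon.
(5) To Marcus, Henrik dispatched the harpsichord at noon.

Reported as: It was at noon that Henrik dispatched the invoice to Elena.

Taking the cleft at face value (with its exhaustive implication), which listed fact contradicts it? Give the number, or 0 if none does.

0

Focus of the cleft: "at noon" (the setting). Presupposed background: agent = Henrik, thing = the invoice, recipient = Elena.
The exhaustive reading says no other setting fits that background.
Every other fact differs from the presupposition on some backgrounded slot, so none challenges the exhaustivity.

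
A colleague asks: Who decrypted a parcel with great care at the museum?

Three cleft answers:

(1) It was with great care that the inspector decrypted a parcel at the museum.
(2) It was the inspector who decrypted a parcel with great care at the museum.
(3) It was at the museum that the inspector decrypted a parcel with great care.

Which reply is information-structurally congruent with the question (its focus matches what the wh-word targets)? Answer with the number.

2

The question word "who" targets the subject (agent).
Option (1) clefts "with great care" — the manner, not what was asked.
Option (2) clefts "the inspector" — that matches what the question asks about.
Option (3) clefts "at the museum" — the location, not what was asked.
So the congruent reply is (2).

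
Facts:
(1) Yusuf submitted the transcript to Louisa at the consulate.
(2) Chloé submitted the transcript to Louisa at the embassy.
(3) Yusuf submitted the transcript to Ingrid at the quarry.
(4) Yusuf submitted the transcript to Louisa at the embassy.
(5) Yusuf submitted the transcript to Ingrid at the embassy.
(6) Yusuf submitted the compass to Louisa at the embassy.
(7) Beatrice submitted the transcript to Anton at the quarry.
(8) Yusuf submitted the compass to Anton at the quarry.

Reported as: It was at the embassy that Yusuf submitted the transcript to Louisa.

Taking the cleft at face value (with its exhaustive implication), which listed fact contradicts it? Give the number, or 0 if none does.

The cleft puts "at the embassy" in focus and presupposes the open proposition with Yusuf as agent and the transcript as thing and Louisa as recipient.
The exhaustive reading says no other setting fits that background.
Fact (1) shares the background but with setting = at the consulate; exhaustivity is violated.

1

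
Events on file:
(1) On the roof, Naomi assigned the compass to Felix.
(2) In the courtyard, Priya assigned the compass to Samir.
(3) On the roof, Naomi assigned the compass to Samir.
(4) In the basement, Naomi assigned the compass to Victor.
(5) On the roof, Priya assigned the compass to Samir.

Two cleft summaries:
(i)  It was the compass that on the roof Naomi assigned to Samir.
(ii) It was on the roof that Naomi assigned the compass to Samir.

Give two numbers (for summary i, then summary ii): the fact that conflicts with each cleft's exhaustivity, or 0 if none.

0, 0

(i): focus "the compass". No fact shares agent = Naomi, recipient = Samir, setting = on the roof with a different thing. 0.
(ii): focus "on the roof". No fact shares agent = Naomi, thing = the compass, recipient = Samir with a different setting. 0.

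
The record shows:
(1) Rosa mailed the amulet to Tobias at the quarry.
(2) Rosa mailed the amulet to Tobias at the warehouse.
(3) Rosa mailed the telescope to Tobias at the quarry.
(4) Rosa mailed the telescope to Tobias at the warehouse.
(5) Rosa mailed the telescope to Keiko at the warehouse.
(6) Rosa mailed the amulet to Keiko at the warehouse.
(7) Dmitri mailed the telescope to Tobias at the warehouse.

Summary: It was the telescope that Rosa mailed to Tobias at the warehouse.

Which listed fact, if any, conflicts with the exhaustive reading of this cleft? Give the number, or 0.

2

Focus of the cleft: "the telescope" (the thing). Presupposed background: agent = Rosa, recipient = Tobias, setting = at the warehouse.
The exhaustive reading says no other thing fits that background.
Fact (2) shares the background but with thing = the amulet; exhaustivity is violated.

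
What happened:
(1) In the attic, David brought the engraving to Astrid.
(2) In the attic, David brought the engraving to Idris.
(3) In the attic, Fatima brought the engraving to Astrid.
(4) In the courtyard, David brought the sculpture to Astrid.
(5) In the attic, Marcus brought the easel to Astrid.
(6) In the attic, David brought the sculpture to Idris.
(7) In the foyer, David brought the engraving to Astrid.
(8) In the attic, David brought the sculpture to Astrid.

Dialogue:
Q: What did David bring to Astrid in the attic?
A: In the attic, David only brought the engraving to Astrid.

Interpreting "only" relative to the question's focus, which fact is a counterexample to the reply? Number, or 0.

The question "What did ...?" targets the thing, so in the reply the focus falls on "the engraving".
So "only" ranges over things; the rest (David as agent and Astrid as recipient and in the attic as setting) is presupposed.
Fact (8) keeps David as agent and Astrid as recipient and in the attic as setting but has thing = the sculpture; that refutes the reply.
(Fact (2) would refute a reading with focus on the recipient — but that is not what the question asks.)

8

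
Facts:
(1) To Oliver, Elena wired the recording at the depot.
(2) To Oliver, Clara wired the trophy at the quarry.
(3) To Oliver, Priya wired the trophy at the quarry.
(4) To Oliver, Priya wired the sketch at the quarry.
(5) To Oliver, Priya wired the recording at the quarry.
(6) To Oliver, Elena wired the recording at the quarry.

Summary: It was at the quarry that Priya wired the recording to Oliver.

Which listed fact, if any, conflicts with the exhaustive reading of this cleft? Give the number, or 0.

Focus of the cleft: "at the quarry" (the setting). Presupposed background: agent = Priya, thing = the recording, recipient = Oliver.
Exhaustivity: at the quarry is the only setting satisfying that background.
Every other fact differs from the presupposition on some backgrounded slot, so none challenges the exhaustivity.

0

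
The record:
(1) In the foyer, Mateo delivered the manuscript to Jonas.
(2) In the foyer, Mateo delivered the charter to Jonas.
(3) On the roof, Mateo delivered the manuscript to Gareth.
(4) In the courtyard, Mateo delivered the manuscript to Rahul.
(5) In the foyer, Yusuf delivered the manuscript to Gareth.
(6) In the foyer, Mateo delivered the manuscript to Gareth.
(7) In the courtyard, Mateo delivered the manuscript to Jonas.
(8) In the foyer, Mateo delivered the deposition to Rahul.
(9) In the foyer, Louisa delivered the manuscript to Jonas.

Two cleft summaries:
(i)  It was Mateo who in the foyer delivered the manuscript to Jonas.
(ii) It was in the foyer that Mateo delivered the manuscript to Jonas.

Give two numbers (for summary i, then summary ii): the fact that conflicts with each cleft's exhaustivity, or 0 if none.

Summary (i) focuses "Mateo" (the agent); background the manuscript as thing and Jonas as recipient and in the foyer as setting. Fact (9) matches that background with agent = Louisa — refutes (i).
Summary (ii) focuses "in the foyer" (the setting); background Mateo as agent and the manuscript as thing and Jonas as recipient. Fact (7) matches that background with setting = in the courtyard — refutes (ii).

9, 7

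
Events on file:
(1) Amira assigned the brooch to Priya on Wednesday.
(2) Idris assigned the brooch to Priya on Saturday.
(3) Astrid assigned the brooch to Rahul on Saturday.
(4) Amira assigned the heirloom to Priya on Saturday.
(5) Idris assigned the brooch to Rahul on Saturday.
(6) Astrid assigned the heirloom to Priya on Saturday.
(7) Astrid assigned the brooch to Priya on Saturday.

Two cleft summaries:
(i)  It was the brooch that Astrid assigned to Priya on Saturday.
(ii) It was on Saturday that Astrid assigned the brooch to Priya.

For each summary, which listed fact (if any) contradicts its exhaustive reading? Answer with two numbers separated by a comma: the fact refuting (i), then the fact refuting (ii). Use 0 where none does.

6, 0

(i): focus "the brooch". Looking for same agent, recipient, setting (Astrid / Priya / on Saturday) with some other thing — fact (6) has the heirloom there. Refuted.
(ii): focus "on Saturday". No fact shares same agent, thing, recipient (Astrid / the brooch / Priya) with a different setting. 0.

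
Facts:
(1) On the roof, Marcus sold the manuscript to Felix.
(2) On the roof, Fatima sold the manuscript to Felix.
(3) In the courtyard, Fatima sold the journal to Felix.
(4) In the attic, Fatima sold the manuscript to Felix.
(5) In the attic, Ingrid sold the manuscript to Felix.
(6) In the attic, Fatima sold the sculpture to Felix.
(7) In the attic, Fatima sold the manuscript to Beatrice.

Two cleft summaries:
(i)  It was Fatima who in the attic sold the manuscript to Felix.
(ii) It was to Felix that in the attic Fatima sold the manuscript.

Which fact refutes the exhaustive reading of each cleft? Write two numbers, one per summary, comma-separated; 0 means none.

5, 7

Summary (i) focuses "Fatima" (the agent); background the manuscript as thing and Felix as recipient and in the attic as setting. Fact (5) matches that background with agent = Ingrid — refutes (i).
Summary (ii) focuses "Felix" (the recipient); background Fatima as agent and the manuscript as thing and in the attic as setting. Fact (7) matches that background with recipient = Beatrice — refutes (ii).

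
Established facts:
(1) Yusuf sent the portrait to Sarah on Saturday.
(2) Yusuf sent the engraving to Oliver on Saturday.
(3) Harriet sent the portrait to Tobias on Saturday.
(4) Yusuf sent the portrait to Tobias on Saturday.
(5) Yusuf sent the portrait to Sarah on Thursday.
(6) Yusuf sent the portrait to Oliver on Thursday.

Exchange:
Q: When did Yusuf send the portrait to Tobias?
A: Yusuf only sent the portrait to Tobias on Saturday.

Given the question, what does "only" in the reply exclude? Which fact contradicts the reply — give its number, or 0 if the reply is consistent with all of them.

The question "When did ...?" targets the setting, so in the reply the focus falls on "on Saturday".
So "only" ranges over settings; the rest (same agent, thing, recipient (Yusuf / the portrait / Tobias)) is presupposed.
No listed fact shares that background with another setting. Nothing contradicts the reply.
(Fact (1) would refute a reading with focus on the recipient — but that is not what the question asks.)

0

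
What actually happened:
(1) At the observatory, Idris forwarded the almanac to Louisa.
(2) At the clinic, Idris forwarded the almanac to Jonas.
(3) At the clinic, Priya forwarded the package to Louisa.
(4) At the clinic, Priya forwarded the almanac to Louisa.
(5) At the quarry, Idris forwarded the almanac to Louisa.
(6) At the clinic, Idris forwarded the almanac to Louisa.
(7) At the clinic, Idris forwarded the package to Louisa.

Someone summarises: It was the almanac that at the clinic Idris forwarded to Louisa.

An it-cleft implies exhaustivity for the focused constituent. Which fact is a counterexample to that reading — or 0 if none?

Focus of the cleft: "the almanac" (the thing). Presupposed background: same agent, recipient, setting (Idris / Louisa / at the clinic).
Exhaustivity: the almanac is the only thing satisfying that background.
Fact (7) shares the background but with thing = the package; exhaustivity is violated.

7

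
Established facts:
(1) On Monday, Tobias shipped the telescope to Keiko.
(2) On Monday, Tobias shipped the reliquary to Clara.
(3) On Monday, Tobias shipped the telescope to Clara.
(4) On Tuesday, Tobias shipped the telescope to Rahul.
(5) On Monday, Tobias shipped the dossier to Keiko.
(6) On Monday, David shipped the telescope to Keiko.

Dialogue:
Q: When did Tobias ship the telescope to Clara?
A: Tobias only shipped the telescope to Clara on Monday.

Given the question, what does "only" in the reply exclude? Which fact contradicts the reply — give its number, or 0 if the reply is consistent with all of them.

The question "When did ...?" targets the setting, so in the reply the focus falls on "on Monday".
"Only" then excludes alternative settings while the background — Tobias as agent and the telescope as thing and Clara as recipient — is held fixed.
No fact keeps Tobias as agent and the telescope as thing and Clara as recipient while changing the setting; every other fact differs on something backgrounded. The reply stands.
(Fact (2) would refute a reading with focus on the thing — but that is not what the question asks.)

0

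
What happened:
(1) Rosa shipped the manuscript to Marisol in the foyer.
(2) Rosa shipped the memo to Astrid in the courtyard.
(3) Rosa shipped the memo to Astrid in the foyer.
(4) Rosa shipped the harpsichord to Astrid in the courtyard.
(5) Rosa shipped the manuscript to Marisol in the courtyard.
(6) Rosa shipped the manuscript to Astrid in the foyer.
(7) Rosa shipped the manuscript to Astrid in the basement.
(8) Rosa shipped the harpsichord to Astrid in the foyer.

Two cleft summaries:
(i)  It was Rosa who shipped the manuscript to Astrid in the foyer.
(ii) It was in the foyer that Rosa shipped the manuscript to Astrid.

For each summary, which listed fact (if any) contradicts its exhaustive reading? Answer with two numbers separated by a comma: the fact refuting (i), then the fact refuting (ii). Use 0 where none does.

Summary (i) focuses "Rosa" (the agent); background the manuscript as thing and Astrid as recipient and in the foyer as setting. No fact matches that background with a different agent, so 0.
Summary (ii) focuses "in the foyer" (the setting); background Rosa as agent and the manuscript as thing and Astrid as recipient. Fact (7) matches that background with setting = in the basement — refutes (ii).

0, 7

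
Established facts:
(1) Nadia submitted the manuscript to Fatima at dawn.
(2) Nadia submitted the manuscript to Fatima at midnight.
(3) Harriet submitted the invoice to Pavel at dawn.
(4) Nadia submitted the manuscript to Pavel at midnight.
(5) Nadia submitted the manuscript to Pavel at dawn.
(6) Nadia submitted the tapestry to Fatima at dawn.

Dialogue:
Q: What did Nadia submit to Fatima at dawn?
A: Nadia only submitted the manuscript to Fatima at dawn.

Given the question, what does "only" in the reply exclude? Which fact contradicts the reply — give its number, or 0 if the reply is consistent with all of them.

The question "What did ...?" targets the thing, so in the reply the focus falls on "the manuscript".
"Only" then excludes alternative things while the background — Nadia as agent and Fatima as recipient and at dawn as setting — is held fixed.
Fact (6) shares the background with a different thing (the tapestry) — counterexample.
(Fact (2) would refute a reading with focus on the setting — but that is not what the question asks.)

6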